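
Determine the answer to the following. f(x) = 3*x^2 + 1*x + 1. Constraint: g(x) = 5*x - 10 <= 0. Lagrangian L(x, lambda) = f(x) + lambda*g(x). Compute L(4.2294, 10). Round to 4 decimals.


Step 1: Evaluate f(x).
f(4.2294) = 3*4.2294^2 + 1*4.2294 + 1 = 58.8929
Step 2: Evaluate g(x).
g(4.2294) = 5*4.2294 - 10 = 11.147
Step 3: Compute Lagrangian.
L = 58.8929 + 10*11.147 = 170.3629


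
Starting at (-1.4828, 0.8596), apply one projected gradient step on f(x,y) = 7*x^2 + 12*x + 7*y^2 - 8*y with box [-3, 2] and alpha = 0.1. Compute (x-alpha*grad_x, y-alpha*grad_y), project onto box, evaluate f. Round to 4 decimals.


Step 1: Compute gradient at (-1.4828, 0.8596).
grad_x = 2*7*-1.4828 + 12 = -8.7592
grad_y = 2*7*0.8596 - 8 = 4.0344
Step 2: Gradient step.
x_raw = -1.4828 - 0.1*-8.7592 = -0.6069
y_raw = 0.8596 - 0.1*4.0344 = 0.4562
Step 3: Project onto [-3, 2].
x_proj = clip(-0.6069) = -0.6069
y_proj = clip(0.4562) = 0.4562
Step 4: Evaluate f.
f(-0.6069, 0.4562) = -6.8971


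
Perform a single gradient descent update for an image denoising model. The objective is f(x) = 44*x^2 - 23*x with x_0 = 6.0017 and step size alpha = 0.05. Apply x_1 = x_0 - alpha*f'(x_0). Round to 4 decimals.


We compute the gradient at x_0 and apply the update.
f'(x) = 88*x - 23
f'(6.0017) = 88*6.0017 - 23 = 505.1496
x_1 = 6.0017 - 0.05*505.1496 = -19.2558


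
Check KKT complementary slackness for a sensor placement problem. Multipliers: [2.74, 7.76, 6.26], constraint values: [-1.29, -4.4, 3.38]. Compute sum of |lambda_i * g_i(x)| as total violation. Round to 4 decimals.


KKT complementary slackness check:
lambda_1 * g_1 = 2.74 * -1.29 = -3.5346
lambda_2 * g_2 = 7.76 * -4.4 = -34.144
lambda_3 * g_3 = 6.26 * 3.38 = 21.1588
Total violation = 3.5346 + 34.144 + 21.1588 = 58.8374


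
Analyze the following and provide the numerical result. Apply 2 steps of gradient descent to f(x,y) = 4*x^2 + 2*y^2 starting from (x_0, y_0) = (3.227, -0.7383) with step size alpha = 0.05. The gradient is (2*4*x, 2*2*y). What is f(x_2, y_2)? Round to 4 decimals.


Gradient descent on f(x,y) = 4*x^2 + 2*y^2.
Starting point: (3.227, -0.7383), alpha = 0.05
Step 1: grad_x = 2*4*3.227 = 25.816, grad_y = 2*2*-0.7383 = -2.9532
  x_1 = 3.227 - 0.05*25.816 = 1.9362
  y_1 = -0.7383 - 0.05*-2.9532 = -0.5906
Step 2: grad_x = 2*4*1.9362 = 15.4896, grad_y = 2*2*-0.5906 = -2.3626
  x_2 = 1.9362 - 0.05*15.4896 = 1.1617
  y_2 = -0.5906 - 0.05*-2.3626 = -0.4725
f(1.1617, -0.4725) = 4*1.1617^2 + 2*(-0.4725)^2 = 5.8449


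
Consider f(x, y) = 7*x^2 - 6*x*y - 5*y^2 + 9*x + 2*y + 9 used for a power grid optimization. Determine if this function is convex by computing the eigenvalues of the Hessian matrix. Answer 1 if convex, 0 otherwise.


The Hessian of f(x,y) = 7*x^2 - 6*x*y - 5*y^2 + 9*x + 2*y + 9 is:
H = [[14, -6], [-6, -10]]
Trace = 14 - 10 = 4
Determinant = 14*-10 - (-6)^2 = -176
Discriminant = (4)^2 - 4*-176 = 720.0
Eigenvalues: lambda_1 = -11.4164, lambda_2 = 15.4164
The function is not convex.

0


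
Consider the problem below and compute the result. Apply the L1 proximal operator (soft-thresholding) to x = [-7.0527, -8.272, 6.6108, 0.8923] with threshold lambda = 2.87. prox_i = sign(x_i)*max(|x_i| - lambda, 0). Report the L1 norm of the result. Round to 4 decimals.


Soft-thresholding with lambda = 2.87:
prox(-7.0527) = sign(-7.0527)*max(|-7.0527| - 2.87, 0) = -4.1827
prox(-8.272) = sign(-8.272)*max(|-8.272| - 2.87, 0) = -5.402
prox(6.6108) = sign(6.6108)*max(|6.6108| - 2.87, 0) = 3.7408
prox(0.8923) = sign(0.8923)*max(|0.8923| - 2.87, 0) = 0.0
prox(x) = [-4.1827, -5.402, 3.7408, 0.0]
||prox(x)||_1 = 4.1827 + 5.402 + 3.7408 + 0.0 = 13.3255


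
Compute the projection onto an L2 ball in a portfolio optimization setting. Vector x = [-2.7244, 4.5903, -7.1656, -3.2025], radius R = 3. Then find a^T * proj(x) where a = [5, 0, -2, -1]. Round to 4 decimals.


Step 1: Compute ||x|| (intermediates to 6 decimals).
||x|| = sqrt((-2.7244)^2 + 4.5903^2 + (-7.1656)^2 + (-3.2025)^2) = 9.491841
Step 2: Project.
Since ||x|| > R, scale = R/||x|| = 3/9.491841 = 0.316061, proj(x) = scale * x
proj(x) = [-0.861077, 1.450815, -2.264767, -1.012185]
Step 3: Dot product.
a^T * proj(x) = 5*(-0.861077) + 0*1.450815 - 2*(-2.264767) - 1*(-1.012185) = 1.2363


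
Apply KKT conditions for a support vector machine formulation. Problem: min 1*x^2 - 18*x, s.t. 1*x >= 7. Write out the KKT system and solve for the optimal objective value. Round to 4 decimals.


Step 1: Try lambda = 0 (constraint inactive).
Stationarity: 2*1*x - 18 = 0
x* = 18/(2*1) = 9.0
Check constraint: 1*9.0 = 9.0 >= 7 -- satisfied.
Step 2: Compute optimal value.
f(x*) = 1*9.0^2 - 18*9.0 = -81.0


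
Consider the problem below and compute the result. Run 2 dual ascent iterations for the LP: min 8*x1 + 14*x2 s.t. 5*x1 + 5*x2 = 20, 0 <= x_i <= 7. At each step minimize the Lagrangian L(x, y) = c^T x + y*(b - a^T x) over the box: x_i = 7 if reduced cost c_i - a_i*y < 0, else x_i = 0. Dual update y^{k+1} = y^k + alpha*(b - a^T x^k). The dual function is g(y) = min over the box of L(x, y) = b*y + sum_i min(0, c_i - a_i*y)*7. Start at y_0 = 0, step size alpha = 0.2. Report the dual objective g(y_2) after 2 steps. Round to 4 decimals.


Dual ascent for LP: min 8*x1 + 14*x2, 5*x1 + 5*x2 = 20, 0 <= x_i <= 7
Step 1: y^k = 0.0, reduced costs: (8.0, 14.0)
  x^k = (0.0, 0.0), subgradient = b - a^T x = 20.0
  y^{k+1} = 0.0 + 0.2*20.0 = 4.0
Step 2: y^k = 4.0, reduced costs: (-12.0, -6.0)
  x^k = (7.0, 7.0), subgradient = b - a^T x = -50.0
  y^{k+1} = 4.0 + 0.2*-50.0 = -6.0
Dual objective at y_2 = -6.0: reduced costs (38.0, 44.0), box minimizer x = (0.0, 0.0)
g(y_2) = b*y + (c1 - a1*y)*x1 + (c2 - a2*y)*x2 = 20*(-6.0) + 38.0*0.0 + 44.0*0.0 = -120.0 + 0.0 + 0.0 = -120.0


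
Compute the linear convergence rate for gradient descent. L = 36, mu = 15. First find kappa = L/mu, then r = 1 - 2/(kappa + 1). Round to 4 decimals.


Step 1: Compute the condition number.
kappa = L/mu = 36/15 = 2.4
Step 2: Compute the convergence rate.
r = 1 - 2/(kappa + 1) = 1 - 2*mu/(L + mu) = (L - mu)/(L + mu) = 21/51 = 0.4118


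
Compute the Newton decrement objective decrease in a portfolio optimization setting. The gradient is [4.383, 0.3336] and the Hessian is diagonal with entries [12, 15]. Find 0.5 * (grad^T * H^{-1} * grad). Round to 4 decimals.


Step 1: H is diagonal, so H^(-1) * g = [0.3653, 0.0222].
Step 2: g^T H^(-1) g = sum_i g_i^2 / H_ii
  = (4.383)^2/12 + (0.3336)^2/15
  = 1.6009 + 0.0074 = 1.6083
Step 3: Objective decrease = 0.5 * g^T H^(-1) g = 0.8042


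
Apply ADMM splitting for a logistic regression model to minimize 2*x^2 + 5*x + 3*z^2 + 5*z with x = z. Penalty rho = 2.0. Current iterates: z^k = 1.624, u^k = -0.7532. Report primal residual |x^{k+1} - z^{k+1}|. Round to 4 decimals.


ADMM iteration with rho = 2.0, z^k = 1.624, u^k = -0.7532
Step 1: x-update.
Minimize 2*x^2 + 5*x + (2.0/2)*(x - 1.624 - 0.7532)^2
FOC: (2*2 + 2.0)*x = -5 + 2.0*(1.624 + 0.7532)
x^{k+1} = -0.0409
Step 2: z-update.
Minimize 3*z^2 + 5*z + (2.0/2)*(-0.0409 - z - 0.7532)^2
FOC: (2*3 + 2.0)*z = -5 + 2.0*(-0.0409 - 0.7532)
z^{k+1} = -0.8235
Step 3: u-update.
u^{k+1} = -0.7532 - 0.0409 + 0.8235 = 0.0294
Step 4: Primal residual = |-0.0409 + 0.8235| = 0.7826


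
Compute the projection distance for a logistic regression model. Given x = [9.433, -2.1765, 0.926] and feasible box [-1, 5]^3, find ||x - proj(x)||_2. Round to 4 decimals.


Project each component onto [-1, 5].
clip(9.433) = 5.0, clip(-2.1765) = -1.0, clip(0.926) = 0.926
Projection = [5.0, -1.0, 0.926]
Squared diffs: [19.6515, 1.3842, 0.0]
Distance = sqrt(21.0357) = 4.5865


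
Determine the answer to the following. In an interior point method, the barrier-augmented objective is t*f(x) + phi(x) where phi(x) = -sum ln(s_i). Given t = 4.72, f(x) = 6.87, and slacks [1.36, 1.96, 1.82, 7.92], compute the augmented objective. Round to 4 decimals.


Step 1: Compute log-barrier.
ln values: [0.3075, 0.6729, 0.5988, 2.0694]
phi = -(0.3075 + 0.6729 + 0.5988 + 2.0694) = -3.6487
Step 2: Compute augmented objective.
t*f(x) = 4.72*6.87 = 32.4264
Total = 32.4264 - 3.6487 = 28.7777


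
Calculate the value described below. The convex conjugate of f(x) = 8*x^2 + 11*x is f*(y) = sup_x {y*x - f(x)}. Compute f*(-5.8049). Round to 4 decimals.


f*(y) = sup_x {y*x - a*x^2 - b*x} = sup_x {(y-b)*x - a*x^2}
FOC: (y - b) - 2a*x = 0 => x* = (y - b)/(2a)
x* = (-5.8049 - 11)/(2*8) = -1.0503
f*(-5.8049) = (y-b)^2/(4a) = (-5.8049 - 11)^2/(4*8)
= 282.4047/32 = 8.8251


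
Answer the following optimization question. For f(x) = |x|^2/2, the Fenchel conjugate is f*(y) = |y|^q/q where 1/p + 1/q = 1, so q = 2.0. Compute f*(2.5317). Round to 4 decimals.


The conjugate exponent q satisfies 1/p + 1/q = 1.
p = 2, so q = 2/(2 - 1) = 2.0
|y|^q = 2.5317^2.0 = 6.4095
f*(2.5317) = 6.4095 / 2.0 = 3.2048


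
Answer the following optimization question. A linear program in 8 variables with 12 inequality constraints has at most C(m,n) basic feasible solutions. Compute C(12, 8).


Each vertex corresponds to some choice of n active constraints out of m, so the number of vertices is at most C(m, n) = m! / (n!(m-n)!).
m = 12, n = 8
Numerator: 12 * 11 * 10 * 9 * 8 * 7 * 6 * 5
Denominator: 8! = 40320
C(12, 8) = 495


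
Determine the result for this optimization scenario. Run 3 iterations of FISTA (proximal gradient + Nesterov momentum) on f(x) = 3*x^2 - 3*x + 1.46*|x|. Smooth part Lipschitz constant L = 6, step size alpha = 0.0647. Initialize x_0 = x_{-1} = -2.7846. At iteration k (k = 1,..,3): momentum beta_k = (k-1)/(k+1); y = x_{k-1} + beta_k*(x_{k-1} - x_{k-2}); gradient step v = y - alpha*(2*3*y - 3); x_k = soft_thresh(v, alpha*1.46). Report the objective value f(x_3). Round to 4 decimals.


FISTA on f(x) = 3*x^2 - 3*x + 1.46*|x|
L = 6, alpha = 0.0647
Iteration 1: beta = 0.0, y = -2.7846 + 0.0*(-2.7846 + 2.7846) = -2.7846
  grad(y) = -19.7076, v = y - alpha*grad = -1.5095
  prox(v) = soft_thresh(-1.5095, 0.0945) = -1.4151
Iteration 2: beta = 0.3333, y = -1.4151 + 0.3333*(-1.4151 + 2.7846) = -0.9585
  grad(y) = -8.7513, v = y - alpha*grad = -0.3923
  prox(v) = soft_thresh(-0.3923, 0.0945) = -0.2979
Iteration 3: beta = 0.5, y = -0.2979 + 0.5*(-0.2979 + 1.4151) = 0.2607
  grad(y) = -1.4357, v = y - alpha*grad = 0.3536
  prox(v) = soft_thresh(0.3536, 0.0945) = 0.2591
f(x_3) = 3*0.2591^2 - 3*0.2591 + 1.46*|0.2591| = -0.1976


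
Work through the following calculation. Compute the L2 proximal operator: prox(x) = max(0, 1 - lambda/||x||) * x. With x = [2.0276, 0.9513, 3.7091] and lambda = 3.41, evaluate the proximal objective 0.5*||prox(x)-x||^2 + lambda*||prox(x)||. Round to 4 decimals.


Step 1: Compute ||x||.
||x|| = 4.3328
Step 2: Compute scaling factor.
scale = max(0, 1 - 3.41/4.3328) = 0.213
Step 3: prox(x) = [0.4319, 0.2026, 0.79]
||prox(x)|| = 0.9228
Step 4: Proximal objective.
0.5*||prox-x||^2 = 5.8141
lambda*||prox|| = 3.1467
Total = 8.961


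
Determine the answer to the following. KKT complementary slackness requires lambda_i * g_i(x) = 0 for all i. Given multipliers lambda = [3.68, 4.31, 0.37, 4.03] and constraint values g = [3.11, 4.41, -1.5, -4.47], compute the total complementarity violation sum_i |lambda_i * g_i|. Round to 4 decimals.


KKT complementary slackness check:
lambda_1 * g_1 = 3.68 * 3.11 = 11.4448
lambda_2 * g_2 = 4.31 * 4.41 = 19.0071
lambda_3 * g_3 = 0.37 * -1.5 = -0.555
lambda_4 * g_4 = 4.03 * -4.47 = -18.0141
Total violation = 11.4448 + 19.0071 + 0.555 + 18.0141 = 49.021


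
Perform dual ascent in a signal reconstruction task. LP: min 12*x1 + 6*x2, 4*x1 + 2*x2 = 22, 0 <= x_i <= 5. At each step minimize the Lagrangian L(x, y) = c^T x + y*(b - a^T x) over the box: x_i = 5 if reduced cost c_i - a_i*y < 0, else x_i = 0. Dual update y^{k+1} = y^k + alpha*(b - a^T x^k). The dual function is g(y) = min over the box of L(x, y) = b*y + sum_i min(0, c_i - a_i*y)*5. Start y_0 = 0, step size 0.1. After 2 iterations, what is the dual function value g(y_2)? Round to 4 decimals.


Dual ascent for LP: min 12*x1 + 6*x2, 4*x1 + 2*x2 = 22, 0 <= x_i <= 5
Step 1: y^k = 0.0, reduced costs: (12.0, 6.0)
  x^k = (0.0, 0.0), subgradient = b - a^T x = 22.0
  y^{k+1} = 0.0 + 0.1*22.0 = 2.2
Step 2: y^k = 2.2, reduced costs: (3.2, 1.6)
  x^k = (0.0, 0.0), subgradient = b - a^T x = 22.0
  y^{k+1} = 2.2 + 0.1*22.0 = 4.4
Dual objective at y_2 = 4.4: reduced costs (-5.6, -2.8), box minimizer x = (5.0, 5.0)
g(y_2) = b*y + (c1 - a1*y)*x1 + (c2 - a2*y)*x2 = 22*4.4 + (-5.6)*5.0 + (-2.8)*5.0 = 96.8 - 28.0 - 14.0 = 54.8


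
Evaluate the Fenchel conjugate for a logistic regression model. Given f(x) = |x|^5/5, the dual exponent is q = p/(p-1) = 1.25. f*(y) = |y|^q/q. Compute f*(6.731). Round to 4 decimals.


The conjugate exponent q satisfies 1/p + 1/q = 1.
p = 5, so q = 5/(5 - 1) = 1.25
|y|^q = 6.731^1.25 = 10.8418
f*(6.731) = 10.8418 / 1.25 = 8.6734


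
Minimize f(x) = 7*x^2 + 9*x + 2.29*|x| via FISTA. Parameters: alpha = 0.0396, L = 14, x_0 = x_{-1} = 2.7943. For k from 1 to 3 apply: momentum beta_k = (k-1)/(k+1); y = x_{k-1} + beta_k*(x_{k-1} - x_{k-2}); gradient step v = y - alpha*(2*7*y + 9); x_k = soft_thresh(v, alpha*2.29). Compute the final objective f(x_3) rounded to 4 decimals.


FISTA on f(x) = 7*x^2 + 9*x + 2.29*|x|
L = 14, alpha = 0.0396
Iteration 1: beta = 0.0, y = 2.7943 + 0.0*(2.7943 - 2.7943) = 2.7943
  grad(y) = 48.1202, v = y - alpha*grad = 0.8887
  prox(v) = soft_thresh(0.8887, 0.0907) = 0.7981
Iteration 2: beta = 0.3333, y = 0.7981 + 0.3333*(0.7981 - 2.7943) = 0.1326
  grad(y) = 10.857, v = y - alpha*grad = -0.2973
  prox(v) = soft_thresh(-0.2973, 0.0907) = -0.2066
Iteration 3: beta = 0.5, y = -0.2066 + 0.5*(-0.2066 - 0.7981) = -0.7089
  grad(y) = -0.9252, v = y - alpha*grad = -0.6723
  prox(v) = soft_thresh(-0.6723, 0.0907) = -0.5816
f(x_3) = 7*(-0.5816)^2 + 9*(-0.5816) + 2.29*|-0.5816| = -1.5347


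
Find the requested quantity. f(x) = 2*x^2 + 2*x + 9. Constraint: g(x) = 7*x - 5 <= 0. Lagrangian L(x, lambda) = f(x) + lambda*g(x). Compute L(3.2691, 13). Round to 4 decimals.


Step 1: Evaluate f(x).
f(3.2691) = 2*3.2691^2 + 2*3.2691 + 9 = 36.9122
Step 2: Evaluate g(x).
g(3.2691) = 7*3.2691 - 5 = 17.8837
Step 3: Compute Lagrangian.
L = 36.9122 + 13*17.8837 = 269.4003


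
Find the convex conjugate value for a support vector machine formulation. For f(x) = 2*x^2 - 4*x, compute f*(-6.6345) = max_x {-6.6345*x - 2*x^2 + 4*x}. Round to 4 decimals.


f*(y) = sup_x {y*x - a*x^2 - b*x} = sup_x {(y-b)*x - a*x^2}
FOC: (y - b) - 2a*x = 0 => x* = (y - b)/(2a)
x* = (-6.6345 + 4)/(2*2) = -0.6586
f*(-6.6345) = (y-b)^2/(4a) = (-6.6345 + 4)^2/(4*2)
= 6.9406/8 = 0.8676


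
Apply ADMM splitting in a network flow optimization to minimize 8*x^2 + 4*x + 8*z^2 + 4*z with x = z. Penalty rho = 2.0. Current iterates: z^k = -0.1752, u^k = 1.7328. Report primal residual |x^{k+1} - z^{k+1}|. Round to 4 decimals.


ADMM iteration with rho = 2.0, z^k = -0.1752, u^k = 1.7328
Step 1: x-update.
Minimize 8*x^2 + 4*x + (2.0/2)*(x + 0.1752 + 1.7328)^2
FOC: (2*8 + 2.0)*x = -4 + 2.0*(-0.1752 - 1.7328)
x^{k+1} = -0.4342
Step 2: z-update.
Minimize 8*z^2 + 4*z + (2.0/2)*(-0.4342 - z + 1.7328)^2
FOC: (2*8 + 2.0)*z = -4 + 2.0*(-0.4342 + 1.7328)
z^{k+1} = -0.0779
Step 3: u-update.
u^{k+1} = 1.7328 - 0.4342 + 0.0779 = 1.3765
Step 4: Primal residual = |-0.4342 + 0.0779| = 0.3563


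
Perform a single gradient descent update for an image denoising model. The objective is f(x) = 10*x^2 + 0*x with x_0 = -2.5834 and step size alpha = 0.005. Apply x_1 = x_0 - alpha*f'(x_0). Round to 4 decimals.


We compute the gradient at x_0 and apply the update.
f'(x) = 20*x + 0
f'(-2.5834) = 20*-2.5834 + 0 = -51.668
x_1 = -2.5834 - 0.005*-51.668 = -2.3251


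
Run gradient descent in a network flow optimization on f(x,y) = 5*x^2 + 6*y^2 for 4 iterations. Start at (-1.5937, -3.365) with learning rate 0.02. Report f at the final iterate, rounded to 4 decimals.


Gradient descent on f(x,y) = 5*x^2 + 6*y^2.
Starting point: (-1.5937, -3.365), alpha = 0.02
Step 1: grad_x = 2*5*-1.5937 = -15.937, grad_y = 2*6*-3.365 = -40.38
  x_1 = -1.5937 - 0.02*-15.937 = -1.275
  y_1 = -3.365 - 0.02*-40.38 = -2.5574
Step 2: grad_x = 2*5*-1.275 = -12.7496, grad_y = 2*6*-2.5574 = -30.6888
  x_2 = -1.275 - 0.02*-12.7496 = -1.02
  y_2 = -2.5574 - 0.02*-30.6888 = -1.9436
Step 3: grad_x = 2*5*-1.02 = -10.1997, grad_y = 2*6*-1.9436 = -23.3235
  x_3 = -1.02 - 0.02*-10.1997 = -0.816
  y_3 = -1.9436 - 0.02*-23.3235 = -1.4772
Step 4: grad_x = 2*5*-0.816 = -8.1597, grad_y = 2*6*-1.4772 = -17.7259
  x_4 = -0.816 - 0.02*-8.1597 = -0.6528
  y_4 = -1.4772 - 0.02*-17.7259 = -1.1226
f(-0.6528, -1.1226) = 5*(-0.6528)^2 + 6*(-1.1226)^2 = 9.6925


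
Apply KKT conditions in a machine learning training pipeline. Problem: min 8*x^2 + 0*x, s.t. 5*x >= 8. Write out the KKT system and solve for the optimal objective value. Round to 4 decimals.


Step 1: Try lambda = 0 (constraint inactive).
x_unc = 0/(2*8) = 0.0
Check: 5*0.0 = 0.0 < 8 -- violated!
Step 2: Constraint must be active: 5*x = 8
x* = 8/5 = 1.6
lambda = (2*8*1.6 + 0)/5 = 5.12
Step 3: Compute optimal value.
f(x*) = 8*1.6^2 + 0*1.6 = 20.48


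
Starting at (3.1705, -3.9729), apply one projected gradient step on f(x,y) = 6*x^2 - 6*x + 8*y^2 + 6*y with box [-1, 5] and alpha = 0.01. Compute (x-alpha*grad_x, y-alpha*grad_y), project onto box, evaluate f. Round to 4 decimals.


Step 1: Compute gradient at (3.1705, -3.9729).
grad_x = 2*6*3.1705 - 6 = 32.046
grad_y = 2*8*-3.9729 + 6 = -57.5664
Step 2: Gradient step.
x_raw = 3.1705 - 0.01*32.046 = 2.85
y_raw = -3.9729 - 0.01*-57.5664 = -3.3972
Step 3: Project onto [-1, 5].
x_proj = clip(2.85) = 2.85
y_proj = clip(-3.3972) = -1.0
Step 4: Evaluate f.
f(2.85, -1.0) = 33.6361


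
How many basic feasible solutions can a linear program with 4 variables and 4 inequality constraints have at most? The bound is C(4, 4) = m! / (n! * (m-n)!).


Each vertex corresponds to some choice of n active constraints out of m, so the number of vertices is at most C(m, n) = m! / (n!(m-n)!).
m = 4, n = 4
Numerator: 4 * 3 * 2 * 1
Denominator: 4! = 24
C(4, 4) = 1


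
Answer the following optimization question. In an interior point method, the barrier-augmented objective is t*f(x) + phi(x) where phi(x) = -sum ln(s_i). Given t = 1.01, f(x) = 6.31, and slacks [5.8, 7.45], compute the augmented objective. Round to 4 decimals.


Step 1: Compute log-barrier.
ln values: [1.7579, 2.0082]
phi = -(1.7579 + 2.0082) = -3.7661
Step 2: Compute augmented objective.
t*f(x) = 1.01*6.31 = 6.3731
Total = 6.3731 - 3.7661 = 2.607


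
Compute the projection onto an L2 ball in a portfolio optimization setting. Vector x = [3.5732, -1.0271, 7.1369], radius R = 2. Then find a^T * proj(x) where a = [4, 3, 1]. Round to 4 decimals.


Step 1: Compute ||x|| (intermediates to 6 decimals).
||x|| = sqrt(3.5732^2 + (-1.0271)^2 + 7.1369^2) = 8.047238
Step 2: Project.
Since ||x|| > R, scale = R/||x|| = 2/8.047238 = 0.248532, proj(x) = scale * x
proj(x) = [0.888055, -0.255267, 1.773748]
Step 3: Dot product.
a^T * proj(x) = 4*0.888055 + 3*(-0.255267) + 1*1.773748 = 4.5602


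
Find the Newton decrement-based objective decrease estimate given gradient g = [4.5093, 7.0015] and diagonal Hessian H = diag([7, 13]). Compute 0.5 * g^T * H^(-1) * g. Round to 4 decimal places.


Step 1: H is diagonal, so H^(-1) * g = [0.6442, 0.5386].
Step 2: g^T H^(-1) g = sum_i g_i^2 / H_ii
  = (4.5093)^2/7 + (7.0015)^2/13
  = 2.9048 + 3.7708 = 6.6757
Step 3: Objective decrease = 0.5 * g^T H^(-1) g = 3.3378


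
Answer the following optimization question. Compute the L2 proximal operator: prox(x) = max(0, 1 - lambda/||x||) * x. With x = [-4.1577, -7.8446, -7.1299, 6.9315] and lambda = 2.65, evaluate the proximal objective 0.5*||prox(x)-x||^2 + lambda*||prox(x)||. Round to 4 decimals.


Step 1: Compute ||x||.
||x|| = 13.3306
Step 2: Compute scaling factor.
scale = max(0, 1 - 2.65/13.3306) = 0.8012
Step 3: prox(x) = [-3.3312, -6.2852, -5.7125, 5.5536]
||prox(x)|| = 10.6806
Step 4: Proximal objective.
0.5*||prox-x||^2 = 3.5113
lambda*||prox|| = 28.3036
Total = 31.8149


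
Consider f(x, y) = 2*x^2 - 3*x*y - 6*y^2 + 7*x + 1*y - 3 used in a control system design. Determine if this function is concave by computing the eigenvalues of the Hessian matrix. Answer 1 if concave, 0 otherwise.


The Hessian of f(x,y) = 2*x^2 - 3*x*y - 6*y^2 + 7*x + 1*y - 3 is:
H = [[4, -3], [-3, -12]]
Trace = 4 - 12 = -8
Determinant = 4*-12 - (-3)^2 = -57
Discriminant = (-8)^2 - 4*-57 = 292.0
Eigenvalues: lambda_1 = -12.544, lambda_2 = 4.544
The function is not concave.

0


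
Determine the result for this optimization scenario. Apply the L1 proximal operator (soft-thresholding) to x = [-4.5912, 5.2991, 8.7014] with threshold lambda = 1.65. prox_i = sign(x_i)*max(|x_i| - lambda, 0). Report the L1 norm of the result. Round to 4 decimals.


Soft-thresholding with lambda = 1.65:
prox(-4.5912) = sign(-4.5912)*max(|-4.5912| - 1.65, 0) = -2.9412
prox(5.2991) = sign(5.2991)*max(|5.2991| - 1.65, 0) = 3.6491
prox(8.7014) = sign(8.7014)*max(|8.7014| - 1.65, 0) = 7.0514
prox(x) = [-2.9412, 3.6491, 7.0514]
||prox(x)||_1 = 2.9412 + 3.6491 + 7.0514 = 13.6417


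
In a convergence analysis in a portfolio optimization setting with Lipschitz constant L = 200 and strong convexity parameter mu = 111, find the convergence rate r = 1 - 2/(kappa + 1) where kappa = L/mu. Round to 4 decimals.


Step 1: Compute the condition number.
kappa = L/mu = 200/111 = 1.8018
Step 2: Compute the convergence rate.
r = 1 - 2/(kappa + 1) = 1 - 2*mu/(L + mu) = (L - mu)/(L + mu) = 89/311 = 0.2862


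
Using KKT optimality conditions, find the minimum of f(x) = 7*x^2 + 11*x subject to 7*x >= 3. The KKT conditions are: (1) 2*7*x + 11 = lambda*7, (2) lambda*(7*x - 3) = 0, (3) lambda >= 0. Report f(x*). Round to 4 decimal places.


Step 1: Try lambda = 0 (constraint inactive).
x_unc = -11/(2*7) = -0.7857
Check: 7*-0.7857 = -5.4999 < 3 -- violated!
Step 2: Constraint must be active: 7*x = 3
x* = 3/7 = 0.4286 (rounded; the exact value 3/7 is used below)
lambda = (2*7*(3/7) + 11)/7 = 2.4286
Step 3: Compute optimal value.
f(x*) = 7*(3/7)^2 + 11*(3/7) = 6.0


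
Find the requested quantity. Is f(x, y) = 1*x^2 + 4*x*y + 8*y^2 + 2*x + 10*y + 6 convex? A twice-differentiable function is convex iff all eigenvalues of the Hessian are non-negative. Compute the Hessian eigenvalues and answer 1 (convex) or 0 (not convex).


The Hessian of f(x,y) = 1*x^2 + 4*x*y + 8*y^2 + 2*x + 10*y + 6 is:
H = [[2, 4], [4, 16]]
Trace = 2 + 16 = 18
Determinant = 2*16 - (4)^2 = 16
Discriminant = (18)^2 - 4*16 = 260.0
Eigenvalues: lambda_1 = 0.9377, lambda_2 = 17.0623
The function is convex.

1


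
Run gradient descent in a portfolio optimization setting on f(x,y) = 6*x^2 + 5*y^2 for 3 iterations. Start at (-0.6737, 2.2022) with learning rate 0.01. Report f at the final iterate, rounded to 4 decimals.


Gradient descent on f(x,y) = 6*x^2 + 5*y^2.
Starting point: (-0.6737, 2.2022), alpha = 0.01
Step 1: grad_x = 2*6*-0.6737 = -8.0844, grad_y = 2*5*2.2022 = 22.022
  x_1 = -0.6737 - 0.01*-8.0844 = -0.5929
  y_1 = 2.2022 - 0.01*22.022 = 1.982
Step 2: grad_x = 2*6*-0.5929 = -7.1143, grad_y = 2*5*1.982 = 19.8198
  x_2 = -0.5929 - 0.01*-7.1143 = -0.5217
  y_2 = 1.982 - 0.01*19.8198 = 1.7838
Step 3: grad_x = 2*6*-0.5217 = -6.2606, grad_y = 2*5*1.7838 = 17.8378
  x_3 = -0.5217 - 0.01*-6.2606 = -0.4591
  y_3 = 1.7838 - 0.01*17.8378 = 1.6054
f(-0.4591, 1.6054) = 6*(-0.4591)^2 + 5*1.6054^2 = 14.1513


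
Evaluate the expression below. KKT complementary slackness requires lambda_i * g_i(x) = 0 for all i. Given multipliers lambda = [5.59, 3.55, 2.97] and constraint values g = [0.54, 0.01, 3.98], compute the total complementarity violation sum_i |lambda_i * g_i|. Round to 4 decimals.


KKT complementary slackness check:
lambda_1 * g_1 = 5.59 * 0.54 = 3.0186
lambda_2 * g_2 = 3.55 * 0.01 = 0.0355
lambda_3 * g_3 = 2.97 * 3.98 = 11.8206
Total violation = 3.0186 + 0.0355 + 11.8206 = 14.8747


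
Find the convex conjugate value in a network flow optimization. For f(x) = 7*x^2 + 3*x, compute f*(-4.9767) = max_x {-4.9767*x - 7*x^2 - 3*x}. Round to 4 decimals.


f*(y) = sup_x {y*x - a*x^2 - b*x} = sup_x {(y-b)*x - a*x^2}
FOC: (y - b) - 2a*x = 0 => x* = (y - b)/(2a)
x* = (-4.9767 - 3)/(2*7) = -0.5698
f*(-4.9767) = (y-b)^2/(4a) = (-4.9767 - 3)^2/(4*7)
= 63.6277/28 = 2.2724


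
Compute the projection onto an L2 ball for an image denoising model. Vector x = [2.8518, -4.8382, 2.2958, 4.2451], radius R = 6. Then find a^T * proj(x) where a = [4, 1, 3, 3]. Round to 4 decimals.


Step 1: Compute ||x|| (intermediates to 6 decimals).
||x|| = sqrt(2.8518^2 + (-4.8382)^2 + 2.2958^2 + 4.2451^2) = 7.404898
Step 2: Project.
Since ||x|| > R, scale = R/||x|| = 6/7.404898 = 0.810274, proj(x) = scale * x
proj(x) = [2.310739, -3.920268, 1.860227, 3.439694]
Step 3: Dot product.
a^T * proj(x) = 4*2.310739 + 1*(-3.920268) + 3*1.860227 + 3*3.439694 = 21.2225


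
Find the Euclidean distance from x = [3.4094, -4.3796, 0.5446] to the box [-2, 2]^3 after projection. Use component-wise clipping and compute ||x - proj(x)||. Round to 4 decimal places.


Project each component onto [-2, 2].
clip(3.4094) = 2.0, clip(-4.3796) = -2.0, clip(0.5446) = 0.5446
Projection = [2.0, -2.0, 0.5446]
Squared diffs: [1.9864, 5.6625, 0.0]
Distance = sqrt(7.6489) = 2.7657


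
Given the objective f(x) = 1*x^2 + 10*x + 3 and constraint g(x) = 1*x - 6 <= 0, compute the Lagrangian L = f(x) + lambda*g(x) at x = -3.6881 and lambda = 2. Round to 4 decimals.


Step 1: Evaluate f(x).
f(-3.6881) = 1*(-3.6881)^2 + 10*(-3.6881) + 3 = -20.2789
Step 2: Evaluate g(x).
g(-3.6881) = 1*-3.6881 - 6 = -9.6881
Step 3: Compute Lagrangian.
L = -20.2789 + 2*-9.6881 = -39.6551


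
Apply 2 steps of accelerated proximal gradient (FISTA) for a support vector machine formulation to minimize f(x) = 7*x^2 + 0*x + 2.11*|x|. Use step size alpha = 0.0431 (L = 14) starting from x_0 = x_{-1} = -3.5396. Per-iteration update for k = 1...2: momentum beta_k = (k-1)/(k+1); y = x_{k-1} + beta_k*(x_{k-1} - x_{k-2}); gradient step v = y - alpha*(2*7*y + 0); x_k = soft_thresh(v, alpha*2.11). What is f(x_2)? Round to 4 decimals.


FISTA on f(x) = 7*x^2 + 0*x + 2.11*|x|
L = 14, alpha = 0.0431
Iteration 1: beta = 0.0, y = -3.5396 + 0.0*(-3.5396 + 3.5396) = -3.5396
  grad(y) = -49.5544, v = y - alpha*grad = -1.4038
  prox(v) = soft_thresh(-1.4038, 0.0909) = -1.3129
Iteration 2: beta = 0.3333, y = -1.3129 + 0.3333*(-1.3129 + 3.5396) = -0.5706
  grad(y) = -7.9887, v = y - alpha*grad = -0.2263
  prox(v) = soft_thresh(-0.2263, 0.0909) = -0.1354
f(x_2) = 7*(-0.1354)^2 + 0*(-0.1354) + 2.11*|-0.1354| = 0.4139


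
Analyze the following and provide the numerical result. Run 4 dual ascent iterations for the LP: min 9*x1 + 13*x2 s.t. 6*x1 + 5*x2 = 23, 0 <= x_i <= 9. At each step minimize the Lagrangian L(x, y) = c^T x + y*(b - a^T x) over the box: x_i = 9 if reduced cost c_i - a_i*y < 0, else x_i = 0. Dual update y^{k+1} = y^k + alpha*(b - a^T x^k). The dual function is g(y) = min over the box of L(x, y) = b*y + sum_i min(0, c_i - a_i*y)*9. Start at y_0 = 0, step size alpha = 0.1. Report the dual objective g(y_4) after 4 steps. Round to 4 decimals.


Dual ascent for LP: min 9*x1 + 13*x2, 6*x1 + 5*x2 = 23, 0 <= x_i <= 9
Step 1: y^k = 0.0, reduced costs: (9.0, 13.0)
  x^k = (0.0, 0.0), subgradient = b - a^T x = 23.0
  y^{k+1} = 0.0 + 0.1*23.0 = 2.3
Step 2: y^k = 2.3, reduced costs: (-4.8, 1.5)
  x^k = (9.0, 0.0), subgradient = b - a^T x = -31.0
  y^{k+1} = 2.3 + 0.1*-31.0 = -0.8
Step 3: y^k = -0.8, reduced costs: (13.8, 17.0)
  x^k = (0.0, 0.0), subgradient = b - a^T x = 23.0
  y^{k+1} = -0.8 + 0.1*23.0 = 1.5
Step 4: y^k = 1.5, reduced costs: (0.0, 5.5)
  x^k = (0.0, 0.0), subgradient = b - a^T x = 23.0
  y^{k+1} = 1.5 + 0.1*23.0 = 3.8
Dual objective at y_4 = 3.8: reduced costs (-13.8, -6.0), box minimizer x = (9.0, 9.0)
g(y_4) = b*y + (c1 - a1*y)*x1 + (c2 - a2*y)*x2 = 23*3.8 + (-13.8)*9.0 + (-6.0)*9.0 = 87.4 - 124.2 - 54.0 = -90.8


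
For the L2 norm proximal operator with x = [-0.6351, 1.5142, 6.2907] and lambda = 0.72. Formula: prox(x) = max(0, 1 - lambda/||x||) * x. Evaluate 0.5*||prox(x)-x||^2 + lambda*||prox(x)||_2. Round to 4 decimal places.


Step 1: Compute ||x||.
||x|| = 6.5015
Step 2: Compute scaling factor.
scale = max(0, 1 - 0.72/6.5015) = 0.8893
Step 3: prox(x) = [-0.5648, 1.3465, 5.594]
||prox(x)|| = 5.7815
Step 4: Proximal objective.
0.5*||prox-x||^2 = 0.2592
lambda*||prox|| = 4.1627
Total = 4.4219


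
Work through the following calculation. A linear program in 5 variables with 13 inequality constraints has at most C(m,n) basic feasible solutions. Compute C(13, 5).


Each vertex corresponds to some choice of n active constraints out of m, so the number of vertices is at most C(m, n) = m! / (n!(m-n)!).
m = 13, n = 5
Numerator: 13 * 12 * 11 * 10 * 9
Denominator: 5! = 120
C(13, 5) = 1287


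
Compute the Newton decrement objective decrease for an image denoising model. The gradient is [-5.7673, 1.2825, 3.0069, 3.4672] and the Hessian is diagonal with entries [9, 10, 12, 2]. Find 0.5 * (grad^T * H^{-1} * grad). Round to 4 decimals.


Step 1: H is diagonal, so H^(-1) * g = [-0.6408, 0.1283, 0.2506, 1.7336].
Step 2: g^T H^(-1) g = sum_i g_i^2 / H_ii
  = (-5.7673)^2/9 + (1.2825)^2/10 + (3.0069)^2/12 + (3.4672)^2/2
  = 3.6957 + 0.1645 + 0.7535 + 6.0107 = 10.6244
Step 3: Objective decrease = 0.5 * g^T H^(-1) g = 5.3122


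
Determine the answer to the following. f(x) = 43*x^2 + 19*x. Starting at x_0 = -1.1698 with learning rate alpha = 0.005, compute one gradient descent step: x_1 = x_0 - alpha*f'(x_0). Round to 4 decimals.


We compute the gradient at x_0 and apply the update.
f'(x) = 86*x + 19
f'(-1.1698) = 86*-1.1698 + 19 = -81.6028
x_1 = -1.1698 - 0.005*-81.6028 = -0.7618


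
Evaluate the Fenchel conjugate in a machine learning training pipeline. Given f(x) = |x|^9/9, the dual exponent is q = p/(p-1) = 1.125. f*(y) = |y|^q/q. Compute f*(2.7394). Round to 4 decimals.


The conjugate exponent q satisfies 1/p + 1/q = 1.
p = 9, so q = 9/(9 - 1) = 1.125
|y|^q = 2.7394^1.125 = 3.1072
f*(2.7394) = 3.1072 / 1.125 = 2.7619


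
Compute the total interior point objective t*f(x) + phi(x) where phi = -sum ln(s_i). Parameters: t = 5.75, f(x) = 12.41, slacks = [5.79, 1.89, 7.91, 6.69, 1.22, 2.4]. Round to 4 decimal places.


Step 1: Compute log-barrier.
ln values: [1.7561, 0.6366, 2.0681, 1.9006, 0.1989, 0.8755]
phi = -(1.7561 + 0.6366 + 2.0681 + 1.9006 + 0.1989 + 0.8755) = -7.4358
Step 2: Compute augmented objective.
t*f(x) = 5.75*12.41 = 71.3575
Total = 71.3575 - 7.4358 = 63.9217


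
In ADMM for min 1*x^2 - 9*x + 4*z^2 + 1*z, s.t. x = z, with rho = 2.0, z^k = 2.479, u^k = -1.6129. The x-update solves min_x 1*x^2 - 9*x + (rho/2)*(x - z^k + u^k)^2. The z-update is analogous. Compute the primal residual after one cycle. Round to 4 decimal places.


ADMM iteration with rho = 2.0, z^k = 2.479, u^k = -1.6129
Step 1: x-update.
Minimize 1*x^2 - 9*x + (2.0/2)*(x - 2.479 - 1.6129)^2
FOC: (2*1 + 2.0)*x = 9 + 2.0*(2.479 + 1.6129)
x^{k+1} = 4.296
Step 2: z-update.
Minimize 4*z^2 + 1*z + (2.0/2)*(4.296 - z - 1.6129)^2
FOC: (2*4 + 2.0)*z = -1 + 2.0*(4.296 - 1.6129)
z^{k+1} = 0.4366
Step 3: u-update.
u^{k+1} = -1.6129 + 4.296 - 0.4366 = 2.2464
Step 4: Primal residual = |4.296 - 0.4366| = 3.8593


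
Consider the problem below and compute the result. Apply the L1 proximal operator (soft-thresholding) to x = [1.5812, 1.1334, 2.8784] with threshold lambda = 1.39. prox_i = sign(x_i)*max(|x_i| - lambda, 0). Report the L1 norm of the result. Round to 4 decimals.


Soft-thresholding with lambda = 1.39:
prox(1.5812) = sign(1.5812)*max(|1.5812| - 1.39, 0) = 0.1912
prox(1.1334) = sign(1.1334)*max(|1.1334| - 1.39, 0) = 0.0
prox(2.8784) = sign(2.8784)*max(|2.8784| - 1.39, 0) = 1.4884
prox(x) = [0.1912, 0.0, 1.4884]
||prox(x)||_1 = 0.1912 + 0.0 + 1.4884 = 1.6796


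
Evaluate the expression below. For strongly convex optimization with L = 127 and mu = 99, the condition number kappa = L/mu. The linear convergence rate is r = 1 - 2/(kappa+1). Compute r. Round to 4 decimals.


Step 1: Compute the condition number.
kappa = L/mu = 127/99 = 1.2828
Step 2: Compute the convergence rate.
r = 1 - 2/(kappa + 1) = 1 - 2*mu/(L + mu) = (L - mu)/(L + mu) = 28/226 = 0.1239


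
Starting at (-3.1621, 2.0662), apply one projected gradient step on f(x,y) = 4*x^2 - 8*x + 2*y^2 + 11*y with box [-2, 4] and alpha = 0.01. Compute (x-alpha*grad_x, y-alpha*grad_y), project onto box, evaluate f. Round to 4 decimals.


Step 1: Compute gradient at (-3.1621, 2.0662).
grad_x = 2*4*-3.1621 - 8 = -33.2968
grad_y = 2*2*2.0662 + 11 = 19.2648
Step 2: Gradient step.
x_raw = -3.1621 - 0.01*-33.2968 = -2.8291
y_raw = 2.0662 - 0.01*19.2648 = 1.8736
Step 3: Project onto [-2, 4].
x_proj = clip(-2.8291) = -2.0
y_proj = clip(1.8736) = 1.8736
Step 4: Evaluate f.
f(-2.0, 1.8736) = 59.6295


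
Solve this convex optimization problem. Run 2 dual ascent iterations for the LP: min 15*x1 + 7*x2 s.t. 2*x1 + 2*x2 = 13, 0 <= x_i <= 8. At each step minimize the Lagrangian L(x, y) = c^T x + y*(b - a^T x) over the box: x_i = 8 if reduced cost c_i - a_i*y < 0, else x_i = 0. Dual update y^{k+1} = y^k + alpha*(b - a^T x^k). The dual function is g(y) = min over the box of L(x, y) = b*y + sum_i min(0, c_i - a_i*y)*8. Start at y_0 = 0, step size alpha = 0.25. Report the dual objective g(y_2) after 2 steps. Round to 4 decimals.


Dual ascent for LP: min 15*x1 + 7*x2, 2*x1 + 2*x2 = 13, 0 <= x_i <= 8
Step 1: y^k = 0.0, reduced costs: (15.0, 7.0)
  x^k = (0.0, 0.0), subgradient = b - a^T x = 13.0
  y^{k+1} = 0.0 + 0.25*13.0 = 3.25
Step 2: y^k = 3.25, reduced costs: (8.5, 0.5)
  x^k = (0.0, 0.0), subgradient = b - a^T x = 13.0
  y^{k+1} = 3.25 + 0.25*13.0 = 6.5
Dual objective at y_2 = 6.5: reduced costs (2.0, -6.0), box minimizer x = (0.0, 8.0)
g(y_2) = b*y + (c1 - a1*y)*x1 + (c2 - a2*y)*x2 = 13*6.5 + 2.0*0.0 + (-6.0)*8.0 = 84.5 + 0.0 - 48.0 = 36.5


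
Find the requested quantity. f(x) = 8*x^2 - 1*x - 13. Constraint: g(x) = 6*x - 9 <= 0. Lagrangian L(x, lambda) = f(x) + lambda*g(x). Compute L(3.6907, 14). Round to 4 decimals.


Step 1: Evaluate f(x).
f(3.6907) = 8*3.6907^2 - 1*3.6907 - 13 = 92.2794
Step 2: Evaluate g(x).
g(3.6907) = 6*3.6907 - 9 = 13.1442
Step 3: Compute Lagrangian.
L = 92.2794 + 14*13.1442 = 276.2982


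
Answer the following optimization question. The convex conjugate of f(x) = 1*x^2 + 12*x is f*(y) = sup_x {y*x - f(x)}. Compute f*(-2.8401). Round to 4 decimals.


f*(y) = sup_x {y*x - a*x^2 - b*x} = sup_x {(y-b)*x - a*x^2}
FOC: (y - b) - 2a*x = 0 => x* = (y - b)/(2a)
x* = (-2.8401 - 12)/(2*1) = -7.4201
f*(-2.8401) = (y-b)^2/(4a) = (-2.8401 - 12)^2/(4*1)
= 220.2286/4 = 55.0571


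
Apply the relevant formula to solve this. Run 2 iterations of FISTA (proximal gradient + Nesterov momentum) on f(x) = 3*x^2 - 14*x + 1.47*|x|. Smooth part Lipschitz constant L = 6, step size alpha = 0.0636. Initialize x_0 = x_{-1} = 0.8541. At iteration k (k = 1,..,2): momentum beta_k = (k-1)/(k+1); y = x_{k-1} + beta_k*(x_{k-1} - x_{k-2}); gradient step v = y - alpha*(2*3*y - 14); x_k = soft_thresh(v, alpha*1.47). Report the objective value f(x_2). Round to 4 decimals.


FISTA on f(x) = 3*x^2 - 14*x + 1.47*|x|
L = 6, alpha = 0.0636
Iteration 1: beta = 0.0, y = 0.8541 + 0.0*(0.8541 - 0.8541) = 0.8541
  grad(y) = -8.8754, v = y - alpha*grad = 1.4186
  prox(v) = soft_thresh(1.4186, 0.0935) = 1.3251
Iteration 2: beta = 0.3333, y = 1.3251 + 0.3333*(1.3251 - 0.8541) = 1.4821
  grad(y) = -5.1075, v = y - alpha*grad = 1.8069
  prox(v) = soft_thresh(1.8069, 0.0935) = 1.7134
f(x_2) = 3*1.7134^2 - 14*1.7134 + 1.47*|1.7134| = -12.6617


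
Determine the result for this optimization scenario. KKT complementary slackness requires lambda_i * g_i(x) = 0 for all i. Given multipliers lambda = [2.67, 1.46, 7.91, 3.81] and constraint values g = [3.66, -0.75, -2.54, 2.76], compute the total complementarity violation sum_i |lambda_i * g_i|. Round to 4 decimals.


KKT complementary slackness check:
lambda_1 * g_1 = 2.67 * 3.66 = 9.7722
lambda_2 * g_2 = 1.46 * -0.75 = -1.095
lambda_3 * g_3 = 7.91 * -2.54 = -20.0914
lambda_4 * g_4 = 3.81 * 2.76 = 10.5156
Total violation = 9.7722 + 1.095 + 20.0914 + 10.5156 = 41.4742


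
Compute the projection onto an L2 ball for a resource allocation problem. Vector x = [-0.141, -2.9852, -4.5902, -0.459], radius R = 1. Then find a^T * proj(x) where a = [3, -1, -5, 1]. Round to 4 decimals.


Step 1: Compute ||x|| (intermediates to 6 decimals).
||x|| = sqrt((-0.141)^2 + (-2.9852)^2 + (-4.5902)^2 + (-0.459)^2) = 5.496537
Step 2: Project.
Since ||x|| > R, scale = R/||x|| = 1/5.496537 = 0.181933, proj(x) = scale * x
proj(x) = [-0.025653, -0.543106, -0.835109, -0.083507]
Step 3: Dot product.
a^T * proj(x) = 3*(-0.025653) - 1*(-0.543106) - 5*(-0.835109) + 1*(-0.083507) = 4.5582


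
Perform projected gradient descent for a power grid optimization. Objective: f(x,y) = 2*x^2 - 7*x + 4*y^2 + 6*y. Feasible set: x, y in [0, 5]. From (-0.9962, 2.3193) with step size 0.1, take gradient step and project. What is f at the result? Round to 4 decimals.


Step 1: Compute gradient at (-0.9962, 2.3193).
grad_x = 2*2*-0.9962 - 7 = -10.9848
grad_y = 2*4*2.3193 + 6 = 24.5544
Step 2: Gradient step.
x_raw = -0.9962 - 0.1*-10.9848 = 0.1023
y_raw = 2.3193 - 0.1*24.5544 = -0.1361
Step 3: Project onto [0, 5].
x_proj = clip(0.1023) = 0.1023
y_proj = clip(-0.1361) = 0.0
Step 4: Evaluate f.
f(0.1023, 0.0) = -0.695


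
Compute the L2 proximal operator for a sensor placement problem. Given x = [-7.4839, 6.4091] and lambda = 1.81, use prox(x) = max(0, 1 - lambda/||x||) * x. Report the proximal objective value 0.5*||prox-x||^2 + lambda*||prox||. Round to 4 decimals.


Step 1: Compute ||x||.
||x|| = 9.8532
Step 2: Compute scaling factor.
scale = max(0, 1 - 1.81/9.8532) = 0.8163
Step 3: prox(x) = [-6.1091, 5.2318]
||prox(x)|| = 8.0432
Step 4: Proximal objective.
0.5*||prox-x||^2 = 1.6381
lambda*||prox|| = 14.5582
Total = 16.1962


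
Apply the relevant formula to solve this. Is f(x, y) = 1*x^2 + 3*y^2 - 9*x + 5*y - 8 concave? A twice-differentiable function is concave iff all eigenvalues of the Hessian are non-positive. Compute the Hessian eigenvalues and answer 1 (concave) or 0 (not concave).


The Hessian of f(x,y) = 1*x^2 + 3*y^2 - 9*x + 5*y - 8 is:
H = [[2, 0], [0, 6]]
Trace = 2 + 6 = 8
Determinant = 2*6 - (0)^2 = 12
Discriminant = (8)^2 - 4*12 = 16.0
Eigenvalues: lambda_1 = 2.0, lambda_2 = 6.0
The function is not concave.

0


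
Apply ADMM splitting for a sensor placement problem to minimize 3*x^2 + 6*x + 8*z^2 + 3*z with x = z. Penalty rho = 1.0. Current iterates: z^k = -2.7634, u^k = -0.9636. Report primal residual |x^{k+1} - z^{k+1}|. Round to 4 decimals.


ADMM iteration with rho = 1.0, z^k = -2.7634, u^k = -0.9636
Step 1: x-update.
Minimize 3*x^2 + 6*x + (1.0/2)*(x + 2.7634 - 0.9636)^2
FOC: (2*3 + 1.0)*x = -6 + 1.0*(-2.7634 + 0.9636)
x^{k+1} = -1.1143
Step 2: z-update.
Minimize 8*z^2 + 3*z + (1.0/2)*(-1.1143 - z - 0.9636)^2
FOC: (2*8 + 1.0)*z = -3 + 1.0*(-1.1143 - 0.9636)
z^{k+1} = -0.2987
Step 3: u-update.
u^{k+1} = -0.9636 - 1.1143 + 0.2987 = -1.7792
Step 4: Primal residual = |-1.1143 + 0.2987| = 0.8156


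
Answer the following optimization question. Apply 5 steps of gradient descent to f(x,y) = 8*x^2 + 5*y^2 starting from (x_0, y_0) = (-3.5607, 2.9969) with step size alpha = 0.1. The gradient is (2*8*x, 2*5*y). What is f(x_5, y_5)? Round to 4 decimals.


Gradient descent on f(x,y) = 8*x^2 + 5*y^2.
Starting point: (-3.5607, 2.9969), alpha = 0.1
Step 1: grad_x = 2*8*-3.5607 = -56.9712, grad_y = 2*5*2.9969 = 29.969
  x_1 = -3.5607 - 0.1*-56.9712 = 2.1364
  y_1 = 2.9969 - 0.1*29.969 = 0.0
Step 2: grad_x = 2*8*2.1364 = 34.1827, grad_y = 2*5*0.0 = 0.0
  x_2 = 2.1364 - 0.1*34.1827 = -1.2819
  y_2 = 0.0 - 0.1*0.0 = 0.0
Step 3: grad_x = 2*8*-1.2819 = -20.5096, grad_y = 2*5*0.0 = 0.0
  x_3 = -1.2819 - 0.1*-20.5096 = 0.7691
  y_3 = 0.0 - 0.1*0.0 = 0.0
Step 4: grad_x = 2*8*0.7691 = 12.3058, grad_y = 2*5*0.0 = 0.0
  x_4 = 0.7691 - 0.1*12.3058 = -0.4615
  y_4 = 0.0 - 0.1*0.0 = 0.0
Step 5: grad_x = 2*8*-0.4615 = -7.3835, grad_y = 2*5*0.0 = 0.0
  x_5 = -0.4615 - 0.1*-7.3835 = 0.2769
  y_5 = 0.0 - 0.1*0.0 = 0.0
f(0.2769, 0.0) = 8*0.2769^2 + 5*0.0^2 = 0.6133
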